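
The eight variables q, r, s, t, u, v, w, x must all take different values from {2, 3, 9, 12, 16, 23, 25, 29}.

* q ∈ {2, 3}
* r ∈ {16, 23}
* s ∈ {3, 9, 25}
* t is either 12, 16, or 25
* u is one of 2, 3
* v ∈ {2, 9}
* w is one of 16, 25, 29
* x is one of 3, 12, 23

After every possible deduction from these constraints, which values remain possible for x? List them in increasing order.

The 8 variables together cover exactly {2, 3, 9, 12, 16, 23, 25, 29} — 8 values for 8 variables — and 29 appears only in w's list, so w = 29.
q and u between them cover only {2, 3} — a naked pair. Remove those values from s, v, x.
v must be 9 (only option left). Strike 9 from s.
s has just one choice, so s = 25. Eliminate 25 elsewhere: t.
No further eliminations apply; x can still be any of 12, 23.

12, 23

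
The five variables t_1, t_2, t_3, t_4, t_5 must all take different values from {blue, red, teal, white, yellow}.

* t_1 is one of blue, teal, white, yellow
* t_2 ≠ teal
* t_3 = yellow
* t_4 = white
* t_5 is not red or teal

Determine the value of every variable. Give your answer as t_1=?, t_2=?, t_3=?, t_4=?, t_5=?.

t_3 has just one choice, so t_3 = yellow. Strike yellow from t_1, t_2, t_5.
t_4's domain is down to {white}, so t_4 = white. Eliminate white elsewhere: t_1, t_2, t_5.
t_5 has just one choice, so t_5 = blue. So t_1, t_2 can't be blue.
t_1 must be teal (only option left).
That leaves t_2 = red.

t_1=teal, t_2=red, t_3=yellow, t_4=white, t_5=blue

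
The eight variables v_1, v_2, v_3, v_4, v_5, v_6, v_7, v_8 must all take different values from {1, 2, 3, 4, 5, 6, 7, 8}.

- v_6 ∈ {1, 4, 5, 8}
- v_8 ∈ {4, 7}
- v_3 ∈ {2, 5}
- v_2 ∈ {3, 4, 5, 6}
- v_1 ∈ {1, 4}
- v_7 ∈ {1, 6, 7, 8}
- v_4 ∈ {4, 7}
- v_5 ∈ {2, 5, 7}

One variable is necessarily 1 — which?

Among the 8 variables, 3 fits only v_2 (and all 8 values in {1, 2, 3, 4, 5, 6, 7, 8} must be used), so v_2 = 3.
The 7 still-open variables draw from only 7 values {1, 2, 4, 5, 6, 7, 8}, so each is used; only v_7 can be 6, hence v_7 = 6.
The 6 still-open variables together cover exactly {1, 2, 4, 5, 7, 8} — 6 values for 6 variables — and 8 appears only in v_6's list, so v_6 = 8.
The 5 still-open variables draw from only 5 values {1, 2, 4, 5, 7}, so each is used; only v_1 can be 1, hence v_1 = 1.

v_1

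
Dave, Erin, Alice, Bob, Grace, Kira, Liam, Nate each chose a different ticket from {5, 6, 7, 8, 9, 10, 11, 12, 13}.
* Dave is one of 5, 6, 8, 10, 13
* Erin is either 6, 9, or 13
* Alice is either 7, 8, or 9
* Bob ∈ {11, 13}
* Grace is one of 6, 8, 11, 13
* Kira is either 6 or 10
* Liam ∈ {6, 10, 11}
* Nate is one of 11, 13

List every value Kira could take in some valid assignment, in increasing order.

The 8 variables together cover exactly {5, 6, 7, 8, 9, 10, 11, 13} — 8 values for 8 variables — and 5 appears only in Dave's list, so Dave = 5.
Among the 7 still-open variables, 7 fits only Alice (and all 7 values in {6, 7, 8, 9, 10, 11, 13} must be used), so Alice = 7.
The 6 still-open variables draw from only 6 values {6, 8, 9, 10, 11, 13}, so each is used; only Grace can be 8, hence Grace = 8.
The 5 still-open variables draw from only 5 values {6, 9, 10, 11, 13}, so each is used; only Erin can be 9, hence Erin = 9.
The 2 variables Bob and Nate are confined to {11, 13}, which locks those values in; drop them from Liam.
No further eliminations apply; Kira can still be any of 6, 10.

6, 10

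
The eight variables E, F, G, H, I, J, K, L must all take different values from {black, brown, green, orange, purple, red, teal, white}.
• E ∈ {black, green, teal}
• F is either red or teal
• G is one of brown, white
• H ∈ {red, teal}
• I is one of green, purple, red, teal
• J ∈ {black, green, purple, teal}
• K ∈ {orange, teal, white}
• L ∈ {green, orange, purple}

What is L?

The 8 variables draw from only 8 values {black, brown, green, orange, purple, red, teal, white}, so each is used; only G can be brown, hence G = brown.
Among the 7 still-open variables, white fits only K (and all 7 values in {black, green, orange, purple, red, teal, white} must be used), so K = white.
The 6 still-open variables draw from only 6 values {black, green, orange, purple, red, teal}, so each is used; only L can be orange, hence L = orange.

orange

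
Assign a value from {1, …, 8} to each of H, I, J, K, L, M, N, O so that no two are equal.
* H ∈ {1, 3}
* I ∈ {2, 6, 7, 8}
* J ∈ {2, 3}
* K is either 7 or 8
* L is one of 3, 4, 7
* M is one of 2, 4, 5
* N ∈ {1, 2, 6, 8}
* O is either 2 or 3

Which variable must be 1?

The 8 variables together cover exactly {1, 2, 3, 4, 5, 6, 7, 8} — 8 values for 8 variables — and 5 appears only in M's list, so M = 5.
The 7 still-open variables together cover exactly {1, 2, 3, 4, 6, 7, 8} — 7 values for 7 variables — and 4 appears only in L's list, so L = 4.
J and O between them cover only {2, 3} — a naked pair. Remove those values from H, I, N.
So 1 goes to H.

H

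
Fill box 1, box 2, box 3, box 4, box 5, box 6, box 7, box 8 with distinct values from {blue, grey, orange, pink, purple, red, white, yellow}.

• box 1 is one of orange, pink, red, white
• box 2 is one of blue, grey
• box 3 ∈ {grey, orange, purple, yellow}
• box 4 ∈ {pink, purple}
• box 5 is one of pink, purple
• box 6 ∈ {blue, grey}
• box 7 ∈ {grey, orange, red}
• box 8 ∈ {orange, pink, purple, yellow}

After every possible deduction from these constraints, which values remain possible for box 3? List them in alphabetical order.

The 8 variables draw from only 8 values {blue, grey, orange, pink, purple, red, white, yellow}, so each is used; only box 1 can be white, hence box 1 = white.
Among the 7 still-open variables, red fits only box 7 (and all 7 values in {blue, grey, orange, pink, purple, red, yellow} must be used), so box 7 = red.
box 2 and box 6 share exactly the 2 values {blue, grey}; by pigeonhole those values go to them, so strike blue, grey from box 3.
box 4 and box 5 between them cover only {pink, purple} — a naked pair. Remove those values from box 3, box 8.
No further eliminations apply; box 3 can still be any of orange, yellow.

orange, yellow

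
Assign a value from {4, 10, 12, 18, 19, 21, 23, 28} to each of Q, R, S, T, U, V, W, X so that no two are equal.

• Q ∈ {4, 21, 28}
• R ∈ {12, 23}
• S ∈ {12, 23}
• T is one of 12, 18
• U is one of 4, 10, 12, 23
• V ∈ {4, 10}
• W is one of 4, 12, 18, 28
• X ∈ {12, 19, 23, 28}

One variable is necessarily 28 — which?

The 8 variables draw from only 8 values {4, 10, 12, 18, 19, 21, 23, 28}, so each is used; only X can be 19, hence X = 19.
The 7 still-open variables together cover exactly {4, 10, 12, 18, 21, 23, 28} — 7 values for 7 variables — and 21 appears only in Q's list, so Q = 21.
Among the 6 still-open variables, 28 fits only W (and all 6 values in {4, 10, 12, 18, 23, 28} must be used), so W = 28.

W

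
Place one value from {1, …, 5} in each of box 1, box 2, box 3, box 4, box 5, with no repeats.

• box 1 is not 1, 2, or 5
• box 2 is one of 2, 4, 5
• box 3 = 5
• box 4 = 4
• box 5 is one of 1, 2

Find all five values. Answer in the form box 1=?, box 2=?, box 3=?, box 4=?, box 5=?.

box 1=3, box 2=2, box 3=5, box 4=4, box 5=1

box 3's domain is down to {5}, so box 3 = 5. Eliminate 5 elsewhere: box 2.
box 4's domain is down to {4}, so box 4 = 4. Strike 4 from box 1, box 2.
box 1 must be 3 (only option left).
box 2 must be 2 (only option left). Remove 2 from box 5.
That leaves box 5 = 1.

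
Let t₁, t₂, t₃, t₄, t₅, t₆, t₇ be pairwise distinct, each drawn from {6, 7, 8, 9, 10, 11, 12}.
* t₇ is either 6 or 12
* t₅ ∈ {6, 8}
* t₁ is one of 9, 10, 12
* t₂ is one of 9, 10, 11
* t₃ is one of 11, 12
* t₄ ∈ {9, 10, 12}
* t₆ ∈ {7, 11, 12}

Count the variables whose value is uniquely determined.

The 7 variables together cover exactly {6, 7, 8, 9, 10, 11, 12} — 7 values for 7 variables — and 7 appears only in t₆'s list, so t₆ = 7.
Among the 6 still-open variables, 8 fits only t₅ (and all 6 values in {6, 8, 9, 10, 11, 12} must be used), so t₅ = 8.
The 5 still-open variables together cover exactly {6, 9, 10, 11, 12} — 5 values for 5 variables — and 6 appears only in t₇'s list, so t₇ = 6.
Determined: t₅=8, t₆=7, t₇=6. The other variables each still have more than one consistent value. That makes 3.

3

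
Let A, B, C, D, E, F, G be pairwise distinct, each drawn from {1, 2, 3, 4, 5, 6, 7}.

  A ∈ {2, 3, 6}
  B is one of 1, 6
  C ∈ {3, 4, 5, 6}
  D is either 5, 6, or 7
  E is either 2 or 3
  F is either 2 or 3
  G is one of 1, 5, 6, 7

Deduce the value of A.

6

The 7 variables together cover exactly {1, 2, 3, 4, 5, 6, 7} — 7 values for 7 variables — and 4 appears only in C's list, so C = 4.
The 2 variables E and F are confined to {2, 3}, which locks those values in; drop them from A.
So A = 6.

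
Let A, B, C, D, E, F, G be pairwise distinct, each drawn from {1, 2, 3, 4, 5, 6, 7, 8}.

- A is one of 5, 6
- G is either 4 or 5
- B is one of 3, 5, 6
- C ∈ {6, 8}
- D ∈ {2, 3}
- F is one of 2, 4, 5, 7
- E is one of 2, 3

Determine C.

Among the 7 variables, 7 fits only F (and all 7 values in {2, 3, 4, 5, 6, 7, 8} must be used), so F = 7.
The 6 still-open variables draw from only 6 values {2, 3, 4, 5, 6, 8}, so each is used; only G can be 4, hence G = 4.
The 5 still-open variables draw from only 5 values {2, 3, 5, 6, 8}, so each is used; only C can be 8, hence C = 8.

8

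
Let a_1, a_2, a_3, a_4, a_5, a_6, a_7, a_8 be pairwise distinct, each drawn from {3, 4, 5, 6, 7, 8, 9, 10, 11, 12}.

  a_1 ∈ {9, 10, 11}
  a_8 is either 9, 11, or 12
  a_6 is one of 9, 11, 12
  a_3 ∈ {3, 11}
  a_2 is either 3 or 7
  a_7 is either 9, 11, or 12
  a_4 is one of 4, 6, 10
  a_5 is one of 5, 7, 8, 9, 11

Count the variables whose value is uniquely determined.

3

The 3 variables a_6, a_7, a_8 are confined to {9, 11, 12}, which locks those values in; drop them from a_1, a_3, a_5.
That leaves a_1 = 10. Remove 10 from a_4.
a_3 must be 3 (only option left). Remove 3 from a_2.
a_2 must be 7 (only option left). So a_5 can't be 7.
Determined: a_1=10, a_2=7, a_3=3. The other variables each still have more than one consistent value. That makes 3.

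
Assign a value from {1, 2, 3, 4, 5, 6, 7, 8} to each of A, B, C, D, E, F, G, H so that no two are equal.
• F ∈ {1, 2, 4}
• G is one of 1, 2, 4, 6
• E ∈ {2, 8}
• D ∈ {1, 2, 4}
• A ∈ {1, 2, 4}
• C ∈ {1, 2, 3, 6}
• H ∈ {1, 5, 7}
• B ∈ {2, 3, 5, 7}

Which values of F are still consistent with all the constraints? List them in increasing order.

The 8 variables draw from only 8 values {1, 2, 3, 4, 5, 6, 7, 8}, so each is used; only E can be 8, hence E = 8.
The 3 variables A, D, F are confined to {1, 2, 4}, which locks those values in; drop them from B, C, G, H.
G's domain is down to {6}, so G = 6. Eliminate 6 elsewhere: C.
C must be 3 (only option left). Eliminate 3 elsewhere: B.
No further eliminations apply; F can still be any of 1, 2, 4.

1, 2, 4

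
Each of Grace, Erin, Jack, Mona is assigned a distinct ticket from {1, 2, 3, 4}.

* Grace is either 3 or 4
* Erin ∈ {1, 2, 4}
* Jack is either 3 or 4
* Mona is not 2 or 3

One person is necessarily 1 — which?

Mona

Among the 4 variables, 2 fits only Erin (and all 4 values in {1, 2, 3, 4} must be used), so Erin = 2.
The 3 still-open variables together cover exactly {1, 3, 4} — 3 values for 3 variables — and 1 appears only in Mona's list, so Mona = 1.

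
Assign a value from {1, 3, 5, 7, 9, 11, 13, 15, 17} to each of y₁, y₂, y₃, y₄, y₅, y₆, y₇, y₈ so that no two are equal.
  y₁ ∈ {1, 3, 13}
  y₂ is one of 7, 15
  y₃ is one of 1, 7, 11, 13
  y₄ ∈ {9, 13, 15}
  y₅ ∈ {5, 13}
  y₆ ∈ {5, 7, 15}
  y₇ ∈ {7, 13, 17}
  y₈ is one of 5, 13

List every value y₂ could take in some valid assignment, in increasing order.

y₅ and y₈ between them cover only {5, 13} — a naked pair. Remove those values from y₁, y₃, y₄, y₆, y₇.
y₂ and y₆ between them cover only {7, 15} — a naked pair. Remove those values from y₃, y₄, y₇.
That leaves y₄ = 9.
y₇ has just one choice, so y₇ = 17.
No further eliminations apply; y₂ can still be any of 7, 15.

7, 15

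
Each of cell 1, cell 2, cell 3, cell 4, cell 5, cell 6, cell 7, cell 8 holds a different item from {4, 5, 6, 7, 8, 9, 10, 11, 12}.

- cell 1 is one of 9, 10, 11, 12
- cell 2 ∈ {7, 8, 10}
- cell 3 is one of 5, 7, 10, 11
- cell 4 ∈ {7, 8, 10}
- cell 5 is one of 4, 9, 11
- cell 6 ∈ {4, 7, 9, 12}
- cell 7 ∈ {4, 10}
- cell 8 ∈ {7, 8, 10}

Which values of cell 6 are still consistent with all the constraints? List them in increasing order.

9, 12

Among the 8 variables, 5 fits only cell 3 (and all 8 values in {4, 5, 7, 8, 9, 10, 11, 12} must be used), so cell 3 = 5.
cell 2, cell 4, cell 8 share exactly the 3 values {7, 8, 10}; by pigeonhole those values go to them, so strike 7, 8, 10 from cell 1, cell 6, cell 7.
That leaves cell 7 = 4. Strike 4 from cell 5, cell 6.
No further eliminations apply; cell 6 can still be any of 9, 12.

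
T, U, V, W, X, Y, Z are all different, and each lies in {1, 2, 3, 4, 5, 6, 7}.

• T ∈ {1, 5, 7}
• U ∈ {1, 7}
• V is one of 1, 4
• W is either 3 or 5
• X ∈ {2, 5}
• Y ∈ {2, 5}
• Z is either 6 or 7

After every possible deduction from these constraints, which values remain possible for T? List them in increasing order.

The 7 variables together cover exactly {1, 2, 3, 4, 5, 6, 7} — 7 values for 7 variables — and 3 appears only in W's list, so W = 3.
The 6 still-open variables together cover exactly {1, 2, 4, 5, 6, 7} — 6 values for 6 variables — and 4 appears only in V's list, so V = 4.
Among the 5 still-open variables, 6 fits only Z (and all 5 values in {1, 2, 5, 6, 7} must be used), so Z = 6.
X and Y between them cover only {2, 5} — a naked pair. Remove those values from T.
No further eliminations apply; T can still be any of 1, 7.

1, 7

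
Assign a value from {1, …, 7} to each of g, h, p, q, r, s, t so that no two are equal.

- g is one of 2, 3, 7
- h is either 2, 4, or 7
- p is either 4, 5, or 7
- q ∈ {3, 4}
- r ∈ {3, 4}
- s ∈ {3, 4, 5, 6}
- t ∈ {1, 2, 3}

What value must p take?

The 7 variables together cover exactly {1, 2, 3, 4, 5, 6, 7} — 7 values for 7 variables — and 1 appears only in t's list, so t = 1.
The 6 still-open variables together cover exactly {2, 3, 4, 5, 6, 7} — 6 values for 6 variables — and 6 appears only in s's list, so s = 6.
Among the 5 still-open variables, 5 fits only p (and all 5 values in {2, 3, 4, 5, 7} must be used), so p = 5.

5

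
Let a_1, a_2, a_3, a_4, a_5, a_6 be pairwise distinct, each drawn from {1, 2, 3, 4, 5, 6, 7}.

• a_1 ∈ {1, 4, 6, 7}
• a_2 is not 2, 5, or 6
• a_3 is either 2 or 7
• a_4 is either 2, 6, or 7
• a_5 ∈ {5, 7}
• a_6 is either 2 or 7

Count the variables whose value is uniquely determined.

2

The 2 variables a_3 and a_6 are confined to {2, 7}, which locks those values in; drop them from a_1, a_2, a_4, a_5.
a_4's domain is down to {6}, so a_4 = 6. Remove 6 from a_1.
a_5's domain is down to {5}, so a_5 = 5.
Determined: a_4=6, a_5=5. The other variables each still have more than one consistent value. That makes 2.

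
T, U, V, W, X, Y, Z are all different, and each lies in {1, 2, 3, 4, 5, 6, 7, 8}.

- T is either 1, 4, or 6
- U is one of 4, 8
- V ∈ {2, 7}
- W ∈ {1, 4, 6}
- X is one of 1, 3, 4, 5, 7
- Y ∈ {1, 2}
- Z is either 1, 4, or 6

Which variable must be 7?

The 3 variables T, W, Z are confined to {1, 4, 6}, which locks those values in; drop them from U, X, Y.
That leaves U = 8.
Y must be 2 (only option left). Eliminate 2 elsewhere: V.
So 7 goes to V.

V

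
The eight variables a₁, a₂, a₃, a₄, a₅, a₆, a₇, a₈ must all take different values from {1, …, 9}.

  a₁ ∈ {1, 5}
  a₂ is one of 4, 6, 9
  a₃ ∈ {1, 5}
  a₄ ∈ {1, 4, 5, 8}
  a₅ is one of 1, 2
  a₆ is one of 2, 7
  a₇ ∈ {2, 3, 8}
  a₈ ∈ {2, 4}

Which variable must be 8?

a₄

a₁ and a₃ share exactly the 2 values {1, 5}; by pigeonhole those values go to them, so strike 1, 5 from a₄, a₅.
a₅ has just one choice, so a₅ = 2. So a₆, a₇, a₈ can't be 2.
a₆ has just one choice, so a₆ = 7.
a₈'s domain is down to {4}, so a₈ = 4. Strike 4 from a₂, a₄.
So 8 goes to a₄.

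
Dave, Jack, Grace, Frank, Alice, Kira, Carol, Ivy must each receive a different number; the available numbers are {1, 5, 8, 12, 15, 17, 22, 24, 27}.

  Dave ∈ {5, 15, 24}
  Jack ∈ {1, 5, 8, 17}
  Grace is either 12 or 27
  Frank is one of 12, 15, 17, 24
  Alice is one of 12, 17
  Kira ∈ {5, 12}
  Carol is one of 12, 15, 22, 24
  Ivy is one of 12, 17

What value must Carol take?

Alice and Ivy between them cover only {12, 17} — a naked pair. Remove those values from Jack, Grace, Frank, Kira, Carol.
Grace must be 27 (only option left).
Kira must be 5 (only option left). Remove 5 from Dave, Jack.
Dave and Frank between them cover only {15, 24} — a naked pair. Remove those values from Carol.
So Carol = 22.

22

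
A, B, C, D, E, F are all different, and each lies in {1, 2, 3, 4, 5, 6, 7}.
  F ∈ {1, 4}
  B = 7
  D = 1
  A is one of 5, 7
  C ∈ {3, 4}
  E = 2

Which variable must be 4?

B has just one choice, so B = 7. Strike 7 from A.
That leaves D = 1. So F can't be 1.
So 4 goes to F.

F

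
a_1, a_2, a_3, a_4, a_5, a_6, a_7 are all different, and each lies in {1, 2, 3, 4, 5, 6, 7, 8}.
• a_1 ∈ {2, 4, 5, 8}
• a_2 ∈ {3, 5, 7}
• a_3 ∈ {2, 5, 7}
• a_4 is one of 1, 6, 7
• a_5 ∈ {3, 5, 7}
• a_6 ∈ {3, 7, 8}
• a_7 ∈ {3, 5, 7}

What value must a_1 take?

4

a_2, a_5, a_7 between them cover only {3, 5, 7} — a naked triple. Remove those values from a_1, a_3, a_4, a_6.
a_3 must be 2 (only option left). Eliminate 2 elsewhere: a_1.
a_6 has just one choice, so a_6 = 8. So a_1 can't be 8.
So a_1 = 4.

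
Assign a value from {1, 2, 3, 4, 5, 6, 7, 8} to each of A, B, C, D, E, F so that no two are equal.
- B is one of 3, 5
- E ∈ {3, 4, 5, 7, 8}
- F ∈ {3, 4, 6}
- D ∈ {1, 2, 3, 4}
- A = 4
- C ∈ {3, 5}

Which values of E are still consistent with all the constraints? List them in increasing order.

7, 8

A's domain is down to {4}, so A = 4. Strike 4 from D, E, F.
B and C share exactly the 2 values {3, 5}; by pigeonhole those values go to them, so strike 3, 5 from D, E, F.
F's domain is down to {6}, so F = 6.
No further eliminations apply; E can still be any of 7, 8.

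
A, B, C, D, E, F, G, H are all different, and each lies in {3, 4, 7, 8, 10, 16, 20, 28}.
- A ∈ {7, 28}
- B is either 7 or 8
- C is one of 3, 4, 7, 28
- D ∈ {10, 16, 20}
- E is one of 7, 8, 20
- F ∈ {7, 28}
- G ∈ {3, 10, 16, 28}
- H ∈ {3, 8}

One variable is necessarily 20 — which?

Among the 8 variables, 4 fits only C (and all 8 values in {3, 4, 7, 8, 10, 16, 20, 28} must be used), so C = 4.
A and F between them cover only {7, 28} — a naked pair. Remove those values from B, E, G.
B's domain is down to {8}, so B = 8. Strike 8 from E, H.
So 20 goes to E.

E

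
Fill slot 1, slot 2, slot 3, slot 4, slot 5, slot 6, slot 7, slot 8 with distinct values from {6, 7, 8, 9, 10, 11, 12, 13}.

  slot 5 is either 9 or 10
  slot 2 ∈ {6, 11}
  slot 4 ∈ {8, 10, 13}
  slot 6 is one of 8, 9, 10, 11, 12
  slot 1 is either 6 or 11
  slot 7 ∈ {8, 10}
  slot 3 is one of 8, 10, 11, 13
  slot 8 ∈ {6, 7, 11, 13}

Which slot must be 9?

The 8 variables together cover exactly {6, 7, 8, 9, 10, 11, 12, 13} — 8 values for 8 variables — and 7 appears only in slot 8's list, so slot 8 = 7.
The 7 still-open variables together cover exactly {6, 8, 9, 10, 11, 12, 13} — 7 values for 7 variables — and 12 appears only in slot 6's list, so slot 6 = 12.
The 6 still-open variables together cover exactly {6, 8, 9, 10, 11, 13} — 6 values for 6 variables — and 9 appears only in slot 5's list, so slot 5 = 9.

slot 5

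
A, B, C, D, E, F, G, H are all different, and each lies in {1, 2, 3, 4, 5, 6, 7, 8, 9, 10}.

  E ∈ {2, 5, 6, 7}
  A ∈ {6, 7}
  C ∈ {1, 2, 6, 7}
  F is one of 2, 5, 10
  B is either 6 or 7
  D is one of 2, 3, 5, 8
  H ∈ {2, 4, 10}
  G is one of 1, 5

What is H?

A and B share exactly the 2 values {6, 7}; by pigeonhole those values go to them, so strike 6, 7 from C, E.
The 3 variables C, E, G are confined to {1, 2, 5}, which locks those values in; drop them from D, F, H.
F must be 10 (only option left). So H can't be 10.
So H = 4.

4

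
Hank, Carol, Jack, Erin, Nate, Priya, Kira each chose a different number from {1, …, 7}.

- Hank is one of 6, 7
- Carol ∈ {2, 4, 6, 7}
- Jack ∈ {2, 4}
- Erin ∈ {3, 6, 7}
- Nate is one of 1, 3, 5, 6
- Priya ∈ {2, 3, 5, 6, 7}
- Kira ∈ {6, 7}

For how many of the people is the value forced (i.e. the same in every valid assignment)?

Among the 7 variables, 1 fits only Nate (and all 7 values in {1, 2, 3, 4, 5, 6, 7} must be used), so Nate = 1.
Among the 6 still-open variables, 5 fits only Priya (and all 6 values in {2, 3, 4, 5, 6, 7} must be used), so Priya = 5.
The 5 still-open variables draw from only 5 values {2, 3, 4, 6, 7}, so each is used; only Erin can be 3, hence Erin = 3.
Hank and Kira between them cover only {6, 7} — a naked pair. Remove those values from Carol.
Determined: Erin=3, Nate=1, Priya=5. The other people each still have more than one consistent value. That makes 3.

3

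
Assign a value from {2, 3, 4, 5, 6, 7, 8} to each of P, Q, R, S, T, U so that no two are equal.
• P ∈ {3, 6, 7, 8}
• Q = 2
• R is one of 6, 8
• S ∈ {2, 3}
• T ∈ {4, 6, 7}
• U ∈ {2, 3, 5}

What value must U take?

Q must be 2 (only option left). Strike 2 from S, U.
S's domain is down to {3}, so S = 3. Remove 3 from P, U.
So U = 5.

5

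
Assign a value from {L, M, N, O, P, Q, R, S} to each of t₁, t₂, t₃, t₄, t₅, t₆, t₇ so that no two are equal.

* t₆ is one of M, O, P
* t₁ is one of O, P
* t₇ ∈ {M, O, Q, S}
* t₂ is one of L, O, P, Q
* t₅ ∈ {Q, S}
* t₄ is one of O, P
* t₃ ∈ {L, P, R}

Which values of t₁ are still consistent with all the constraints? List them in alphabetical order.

O, P

Among the 7 variables, R fits only t₃ (and all 7 values in {L, M, O, P, Q, R, S} must be used), so t₃ = R.
The 6 still-open variables together cover exactly {L, M, O, P, Q, S} — 6 values for 6 variables — and L appears only in t₂'s list, so t₂ = L.
t₁ and t₄ between them cover only {O, P} — a naked pair. Remove those values from t₆, t₇.
t₆ must be M (only option left). So t₇ can't be M.
No further eliminations apply; t₁ can still be any of O, P.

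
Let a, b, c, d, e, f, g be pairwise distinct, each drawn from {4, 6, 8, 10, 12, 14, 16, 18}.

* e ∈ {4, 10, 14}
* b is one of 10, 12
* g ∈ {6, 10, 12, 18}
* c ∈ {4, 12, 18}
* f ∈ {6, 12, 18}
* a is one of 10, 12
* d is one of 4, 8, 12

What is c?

4

Among the 7 variables, 8 fits only d (and all 7 values in {4, 6, 8, 10, 12, 14, 18} must be used), so d = 8.
Among the 6 still-open variables, 14 fits only e (and all 6 values in {4, 6, 10, 12, 14, 18} must be used), so e = 14.
Among the 5 still-open variables, 4 fits only c (and all 5 values in {4, 6, 10, 12, 18} must be used), so c = 4.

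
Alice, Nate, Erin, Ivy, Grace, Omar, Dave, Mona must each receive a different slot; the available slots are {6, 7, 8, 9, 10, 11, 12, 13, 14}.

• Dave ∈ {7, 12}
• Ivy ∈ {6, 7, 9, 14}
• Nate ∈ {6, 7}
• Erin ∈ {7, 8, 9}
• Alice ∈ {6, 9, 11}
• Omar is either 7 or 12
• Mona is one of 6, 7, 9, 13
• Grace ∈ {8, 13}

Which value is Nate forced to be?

Among the 8 variables, 11 fits only Alice (and all 8 values in {6, 7, 8, 9, 11, 12, 13, 14} must be used), so Alice = 11.
The 7 still-open variables draw from only 7 values {6, 7, 8, 9, 12, 13, 14}, so each is used; only Ivy can be 14, hence Ivy = 14.
Omar and Dave between them cover only {7, 12} — a naked pair. Remove those values from Nate, Erin, Mona.
So Nate = 6.

6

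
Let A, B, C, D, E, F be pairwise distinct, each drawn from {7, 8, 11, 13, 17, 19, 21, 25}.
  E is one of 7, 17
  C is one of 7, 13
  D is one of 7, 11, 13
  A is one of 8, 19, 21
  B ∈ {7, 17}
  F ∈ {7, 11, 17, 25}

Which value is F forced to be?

25

B and E share exactly the 2 values {7, 17}; by pigeonhole those values go to them, so strike 7, 17 from C, D, F.
C must be 13 (only option left). Strike 13 from D.
D's domain is down to {11}, so D = 11. Strike 11 from F.
So F = 25.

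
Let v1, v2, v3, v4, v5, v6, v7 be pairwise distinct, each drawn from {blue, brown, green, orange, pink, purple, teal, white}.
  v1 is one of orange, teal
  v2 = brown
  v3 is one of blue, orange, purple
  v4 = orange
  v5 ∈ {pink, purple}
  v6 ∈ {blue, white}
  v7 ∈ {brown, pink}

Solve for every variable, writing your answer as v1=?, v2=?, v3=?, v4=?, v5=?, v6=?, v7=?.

v2 must be brown (only option left). Eliminate brown elsewhere: v7.
That leaves v4 = orange. Eliminate orange elsewhere: v1, v3.
v7 has just one choice, so v7 = pink. So v5 can't be pink.
That leaves v1 = teal.
v5 must be purple (only option left). Remove purple from v3.
v3 must be blue (only option left). Eliminate blue elsewhere: v6.
v6's domain is down to {white}, so v6 = white.

v1=teal, v2=brown, v3=blue, v4=orange, v5=purple, v6=white, v7=pink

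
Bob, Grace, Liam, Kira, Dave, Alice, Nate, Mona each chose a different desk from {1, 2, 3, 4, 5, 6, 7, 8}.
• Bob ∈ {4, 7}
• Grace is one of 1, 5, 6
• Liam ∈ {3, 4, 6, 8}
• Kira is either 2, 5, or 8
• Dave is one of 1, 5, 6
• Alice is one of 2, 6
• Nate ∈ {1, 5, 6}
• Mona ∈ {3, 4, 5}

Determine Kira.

8

The 8 variables together cover exactly {1, 2, 3, 4, 5, 6, 7, 8} — 8 values for 8 variables — and 7 appears only in Bob's list, so Bob = 7.
Grace, Dave, Nate share exactly the 3 values {1, 5, 6}; by pigeonhole those values go to them, so strike 1, 5, 6 from Liam, Kira, Alice, Mona.
That leaves Alice = 2. So Kira can't be 2.
So Kira = 8.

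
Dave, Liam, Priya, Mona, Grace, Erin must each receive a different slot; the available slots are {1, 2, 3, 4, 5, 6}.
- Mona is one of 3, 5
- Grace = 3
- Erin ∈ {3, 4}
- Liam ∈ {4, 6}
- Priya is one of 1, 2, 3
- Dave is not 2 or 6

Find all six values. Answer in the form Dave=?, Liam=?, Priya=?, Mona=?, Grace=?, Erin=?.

Grace has just one choice, so Grace = 3. Remove 3 from Dave, Priya, Mona, Erin.
That leaves Erin = 4. Eliminate 4 elsewhere: Dave, Liam.
Liam must be 6 (only option left).
Mona has just one choice, so Mona = 5. So Dave can't be 5.
That leaves Dave = 1. So Priya can't be 1.
That leaves Priya = 2.

Dave=1, Liam=6, Priya=2, Mona=5, Grace=3, Erin=4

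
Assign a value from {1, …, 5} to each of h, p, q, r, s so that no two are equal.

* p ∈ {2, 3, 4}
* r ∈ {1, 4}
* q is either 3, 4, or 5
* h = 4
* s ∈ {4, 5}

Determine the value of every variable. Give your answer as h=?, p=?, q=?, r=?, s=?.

h=4, p=2, q=3, r=1, s=5

h must be 4 (only option left). So p, q, r, s can't be 4.
That leaves r = 1.
s has just one choice, so s = 5. Eliminate 5 elsewhere: q.
q must be 3 (only option left). Remove 3 from p.
That leaves p = 2.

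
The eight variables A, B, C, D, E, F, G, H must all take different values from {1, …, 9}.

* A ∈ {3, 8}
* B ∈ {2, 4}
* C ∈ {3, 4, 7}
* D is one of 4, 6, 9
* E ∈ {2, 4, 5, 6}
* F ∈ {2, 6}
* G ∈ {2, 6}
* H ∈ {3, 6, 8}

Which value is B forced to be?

The 8 variables together cover exactly {2, 3, 4, 5, 6, 7, 8, 9} — 8 values for 8 variables — and 5 appears only in E's list, so E = 5.
The 7 still-open variables draw from only 7 values {2, 3, 4, 6, 7, 8, 9}, so each is used; only C can be 7, hence C = 7.
Among the 6 still-open variables, 9 fits only D (and all 6 values in {2, 3, 4, 6, 8, 9} must be used), so D = 9.
The 5 still-open variables draw from only 5 values {2, 3, 4, 6, 8}, so each is used; only B can be 4, hence B = 4.

4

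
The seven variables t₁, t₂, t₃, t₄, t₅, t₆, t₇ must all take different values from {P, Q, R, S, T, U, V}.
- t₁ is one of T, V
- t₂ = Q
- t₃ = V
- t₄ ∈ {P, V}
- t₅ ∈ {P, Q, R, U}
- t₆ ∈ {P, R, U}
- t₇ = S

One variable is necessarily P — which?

t₄

t₂'s domain is down to {Q}, so t₂ = Q. Remove Q from t₅.
t₃'s domain is down to {V}, so t₃ = V. Strike V from t₁, t₄.
So P goes to t₄.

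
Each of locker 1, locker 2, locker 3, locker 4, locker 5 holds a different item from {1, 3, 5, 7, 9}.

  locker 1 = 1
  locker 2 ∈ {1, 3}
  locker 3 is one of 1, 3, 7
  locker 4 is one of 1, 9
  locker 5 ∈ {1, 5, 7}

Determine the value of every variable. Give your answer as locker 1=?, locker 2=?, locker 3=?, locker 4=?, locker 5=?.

locker 1=1, locker 2=3, locker 3=7, locker 4=9, locker 5=5

locker 1 must be 1 (only option left). Strike 1 from locker 2, locker 3, locker 4, locker 5.
locker 2 must be 3 (only option left). Eliminate 3 elsewhere: locker 3.
locker 3's domain is down to {7}, so locker 3 = 7. Eliminate 7 elsewhere: locker 5.
That leaves locker 4 = 9.
locker 5 has just one choice, so locker 5 = 5.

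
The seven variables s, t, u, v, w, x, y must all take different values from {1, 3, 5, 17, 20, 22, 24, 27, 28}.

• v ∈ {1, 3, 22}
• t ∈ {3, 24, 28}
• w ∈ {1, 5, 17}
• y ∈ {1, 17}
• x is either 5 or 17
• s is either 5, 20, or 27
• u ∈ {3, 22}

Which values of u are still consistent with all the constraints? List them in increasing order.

w, x, y between them cover only {1, 5, 17} — a naked triple. Remove those values from s, v.
The 2 variables u and v are confined to {3, 22}, which locks those values in; drop them from t.
No further eliminations apply; u can still be any of 3, 22.

3, 22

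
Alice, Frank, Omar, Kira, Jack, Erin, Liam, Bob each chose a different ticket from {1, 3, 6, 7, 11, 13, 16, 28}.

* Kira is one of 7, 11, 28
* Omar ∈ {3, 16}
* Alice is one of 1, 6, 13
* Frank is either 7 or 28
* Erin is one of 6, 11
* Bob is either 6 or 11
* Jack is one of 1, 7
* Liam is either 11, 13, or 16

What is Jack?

1

The 8 variables draw from only 8 values {1, 3, 6, 7, 11, 13, 16, 28}, so each is used; only Omar can be 3, hence Omar = 3.
The 7 still-open variables draw from only 7 values {1, 6, 7, 11, 13, 16, 28}, so each is used; only Liam can be 16, hence Liam = 16.
The 6 still-open variables together cover exactly {1, 6, 7, 11, 13, 28} — 6 values for 6 variables — and 13 appears only in Alice's list, so Alice = 13.
The 5 still-open variables together cover exactly {1, 6, 7, 11, 28} — 5 values for 5 variables — and 1 appears only in Jack's list, so Jack = 1.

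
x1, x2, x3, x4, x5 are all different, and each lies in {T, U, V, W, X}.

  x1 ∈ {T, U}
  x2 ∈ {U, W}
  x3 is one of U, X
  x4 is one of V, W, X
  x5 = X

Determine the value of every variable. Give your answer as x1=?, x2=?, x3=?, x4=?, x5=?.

x1=T, x2=W, x3=U, x4=V, x5=X

x5's domain is down to {X}, so x5 = X. Eliminate X elsewhere: x3, x4.
x3 has just one choice, so x3 = U. Remove U from x1, x2.
x1's domain is down to {T}, so x1 = T.
x2 must be W (only option left). Eliminate W elsewhere: x4.
That leaves x4 = V.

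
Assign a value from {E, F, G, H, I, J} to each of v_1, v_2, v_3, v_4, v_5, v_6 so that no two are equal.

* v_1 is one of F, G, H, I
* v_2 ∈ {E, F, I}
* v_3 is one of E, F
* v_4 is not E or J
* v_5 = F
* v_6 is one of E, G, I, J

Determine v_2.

I

v_5 has just one choice, so v_5 = F. Remove F from v_1, v_2, v_3, v_4.
v_3's domain is down to {E}, so v_3 = E. Remove E from v_2, v_6.
So v_2 = I.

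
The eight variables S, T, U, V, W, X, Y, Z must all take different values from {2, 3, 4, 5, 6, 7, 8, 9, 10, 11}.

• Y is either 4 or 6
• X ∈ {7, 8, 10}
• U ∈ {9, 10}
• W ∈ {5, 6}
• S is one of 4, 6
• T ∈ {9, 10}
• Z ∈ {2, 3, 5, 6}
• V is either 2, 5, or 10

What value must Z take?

3

S and Y share exactly the 2 values {4, 6}; by pigeonhole those values go to them, so strike 4, 6 from W, Z.
W has just one choice, so W = 5. Eliminate 5 elsewhere: V, Z.
T and U share exactly the 2 values {9, 10}; by pigeonhole those values go to them, so strike 9, 10 from V, X.
V has just one choice, so V = 2. So Z can't be 2.
So Z = 3.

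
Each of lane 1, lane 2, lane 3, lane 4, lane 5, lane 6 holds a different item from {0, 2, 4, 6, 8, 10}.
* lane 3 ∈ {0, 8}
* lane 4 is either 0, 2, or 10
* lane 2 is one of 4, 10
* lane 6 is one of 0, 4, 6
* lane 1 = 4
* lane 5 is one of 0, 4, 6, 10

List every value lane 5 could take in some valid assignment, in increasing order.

0, 6

lane 1's domain is down to {4}, so lane 1 = 4. Strike 4 from lane 2, lane 5, lane 6.
lane 2 has just one choice, so lane 2 = 10. Remove 10 from lane 4, lane 5.
The 4 still-open variables draw from only 4 values {0, 2, 6, 8}, so each is used; only lane 4 can be 2, hence lane 4 = 2.
Among the 3 still-open variables, 8 fits only lane 3 (and all 3 values in {0, 6, 8} must be used), so lane 3 = 8.
No further eliminations apply; lane 5 can still be any of 0, 6.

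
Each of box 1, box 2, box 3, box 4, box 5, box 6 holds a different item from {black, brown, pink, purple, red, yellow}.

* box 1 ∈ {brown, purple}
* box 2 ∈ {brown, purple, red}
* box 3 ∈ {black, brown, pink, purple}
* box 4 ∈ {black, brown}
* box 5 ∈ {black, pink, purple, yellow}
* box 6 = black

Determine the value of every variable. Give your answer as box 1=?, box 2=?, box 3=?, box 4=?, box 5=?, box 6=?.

box 1=purple, box 2=red, box 3=pink, box 4=brown, box 5=yellow, box 6=black

box 6 has just one choice, so box 6 = black. Remove black from box 3, box 4, box 5.
box 4 has just one choice, so box 4 = brown. Strike brown from box 1, box 2, box 3.
That leaves box 1 = purple. Strike purple from box 2, box 3, box 5.
box 2's domain is down to {red}, so box 2 = red.
box 3 must be pink (only option left). Eliminate pink elsewhere: box 5.
box 5 must be yellow (only option left).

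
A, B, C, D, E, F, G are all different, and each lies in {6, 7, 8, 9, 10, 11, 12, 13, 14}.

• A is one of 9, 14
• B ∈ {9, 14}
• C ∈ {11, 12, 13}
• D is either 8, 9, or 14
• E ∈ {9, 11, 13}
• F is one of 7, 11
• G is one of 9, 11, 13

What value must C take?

12

The 7 variables draw from only 7 values {7, 8, 9, 11, 12, 13, 14}, so each is used; only F can be 7, hence F = 7.
The 6 still-open variables draw from only 6 values {8, 9, 11, 12, 13, 14}, so each is used; only D can be 8, hence D = 8.
The 5 still-open variables together cover exactly {9, 11, 12, 13, 14} — 5 values for 5 variables — and 12 appears only in C's list, so C = 12.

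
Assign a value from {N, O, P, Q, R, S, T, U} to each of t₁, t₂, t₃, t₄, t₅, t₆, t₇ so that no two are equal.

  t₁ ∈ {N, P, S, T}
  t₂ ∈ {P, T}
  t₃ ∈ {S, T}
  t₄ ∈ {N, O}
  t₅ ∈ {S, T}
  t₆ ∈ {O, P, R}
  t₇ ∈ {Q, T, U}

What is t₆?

R

The 2 variables t₃ and t₅ are confined to {S, T}, which locks those values in; drop them from t₁, t₂, t₇.
t₂'s domain is down to {P}, so t₂ = P. So t₁, t₆ can't be P.
That leaves t₁ = N. Eliminate N elsewhere: t₄.
t₄ must be O (only option left). Eliminate O elsewhere: t₆.
So t₆ = R.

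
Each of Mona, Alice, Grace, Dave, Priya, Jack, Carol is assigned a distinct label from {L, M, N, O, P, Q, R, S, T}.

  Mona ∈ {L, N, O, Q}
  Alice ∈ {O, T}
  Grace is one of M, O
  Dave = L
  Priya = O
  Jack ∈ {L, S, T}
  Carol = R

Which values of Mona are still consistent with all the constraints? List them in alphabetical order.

N, Q

Dave's domain is down to {L}, so Dave = L. Strike L from Mona, Jack.
Priya must be O (only option left). So Mona, Alice, Grace can't be O.
Carol must be R (only option left).
That leaves Alice = T. Strike T from Jack.
Grace has just one choice, so Grace = M.
That leaves Jack = S.
No further eliminations apply; Mona can still be any of N, Q.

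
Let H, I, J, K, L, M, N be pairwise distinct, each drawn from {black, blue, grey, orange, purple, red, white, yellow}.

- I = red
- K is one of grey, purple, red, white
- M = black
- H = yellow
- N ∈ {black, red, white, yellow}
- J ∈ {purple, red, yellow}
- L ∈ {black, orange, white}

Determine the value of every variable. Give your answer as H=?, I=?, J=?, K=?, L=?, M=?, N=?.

H=yellow, I=red, J=purple, K=grey, L=orange, M=black, N=white

H must be yellow (only option left). Remove yellow from J, N.
I has just one choice, so I = red. Strike red from J, K, N.
That leaves J = purple. Strike purple from K.
M has just one choice, so M = black. Remove black from L, N.
N's domain is down to {white}, so N = white. Strike white from K, L.
K must be grey (only option left).
L has just one choice, so L = orange.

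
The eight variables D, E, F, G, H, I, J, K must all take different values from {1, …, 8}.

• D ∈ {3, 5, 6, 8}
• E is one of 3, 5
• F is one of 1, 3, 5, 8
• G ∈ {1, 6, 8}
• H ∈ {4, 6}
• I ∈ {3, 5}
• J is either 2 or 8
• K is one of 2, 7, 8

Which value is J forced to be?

2

Among the 8 variables, 4 fits only H (and all 8 values in {1, 2, 3, 4, 5, 6, 7, 8} must be used), so H = 4.
The 7 still-open variables together cover exactly {1, 2, 3, 5, 6, 7, 8} — 7 values for 7 variables — and 7 appears only in K's list, so K = 7.
Among the 6 still-open variables, 2 fits only J (and all 6 values in {1, 2, 3, 5, 6, 8} must be used), so J = 2.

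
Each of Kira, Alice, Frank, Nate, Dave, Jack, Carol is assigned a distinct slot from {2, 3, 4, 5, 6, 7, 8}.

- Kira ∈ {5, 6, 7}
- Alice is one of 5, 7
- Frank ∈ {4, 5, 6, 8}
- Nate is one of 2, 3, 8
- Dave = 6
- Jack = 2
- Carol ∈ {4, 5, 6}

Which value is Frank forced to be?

8

Dave must be 6 (only option left). So Kira, Frank, Carol can't be 6.
Jack must be 2 (only option left). Remove 2 from Nate.
Among the 5 still-open variables, 3 fits only Nate (and all 5 values in {3, 4, 5, 7, 8} must be used), so Nate = 3.
The 4 still-open variables draw from only 4 values {4, 5, 7, 8}, so each is used; only Frank can be 8, hence Frank = 8.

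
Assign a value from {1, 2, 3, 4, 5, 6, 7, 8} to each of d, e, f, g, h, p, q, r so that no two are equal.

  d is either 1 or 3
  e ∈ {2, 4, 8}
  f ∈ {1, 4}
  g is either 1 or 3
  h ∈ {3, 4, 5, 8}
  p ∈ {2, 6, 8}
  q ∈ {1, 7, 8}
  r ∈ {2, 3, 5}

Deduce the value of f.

The 8 variables draw from only 8 values {1, 2, 3, 4, 5, 6, 7, 8}, so each is used; only p can be 6, hence p = 6.
Among the 7 still-open variables, 7 fits only q (and all 7 values in {1, 2, 3, 4, 5, 7, 8} must be used), so q = 7.
d and g share exactly the 2 values {1, 3}; by pigeonhole those values go to them, so strike 1, 3 from f, h, r.
So f = 4.

4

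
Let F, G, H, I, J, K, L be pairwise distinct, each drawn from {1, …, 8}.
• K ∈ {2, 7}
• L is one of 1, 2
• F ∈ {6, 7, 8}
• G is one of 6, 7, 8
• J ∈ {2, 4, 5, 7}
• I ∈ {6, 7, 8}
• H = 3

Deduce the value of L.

H must be 3 (only option left).
The 3 variables F, G, I are confined to {6, 7, 8}, which locks those values in; drop them from J, K.
K has just one choice, so K = 2. Remove 2 from J, L.
So L = 1.

1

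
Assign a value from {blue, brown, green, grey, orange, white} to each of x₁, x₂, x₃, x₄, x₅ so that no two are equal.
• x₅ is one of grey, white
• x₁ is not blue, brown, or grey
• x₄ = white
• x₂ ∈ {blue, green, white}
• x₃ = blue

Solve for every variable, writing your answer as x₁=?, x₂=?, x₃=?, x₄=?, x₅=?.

x₁=orange, x₂=green, x₃=blue, x₄=white, x₅=grey

x₃'s domain is down to {blue}, so x₃ = blue. So x₂ can't be blue.
x₄ has just one choice, so x₄ = white. Remove white from x₁, x₂, x₅.
That leaves x₅ = grey.
x₂ must be green (only option left). Eliminate green elsewhere: x₁.
x₁ must be orange (only option left).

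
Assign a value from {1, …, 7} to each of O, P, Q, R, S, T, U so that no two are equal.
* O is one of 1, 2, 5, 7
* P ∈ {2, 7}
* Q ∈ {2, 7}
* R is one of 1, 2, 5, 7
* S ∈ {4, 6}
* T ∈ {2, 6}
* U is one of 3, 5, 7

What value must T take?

6

The 7 variables draw from only 7 values {1, 2, 3, 4, 5, 6, 7}, so each is used; only U can be 3, hence U = 3.
The 6 still-open variables together cover exactly {1, 2, 4, 5, 6, 7} — 6 values for 6 variables — and 4 appears only in S's list, so S = 4.
The 5 still-open variables together cover exactly {1, 2, 5, 6, 7} — 5 values for 5 variables — and 6 appears only in T's list, so T = 6.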